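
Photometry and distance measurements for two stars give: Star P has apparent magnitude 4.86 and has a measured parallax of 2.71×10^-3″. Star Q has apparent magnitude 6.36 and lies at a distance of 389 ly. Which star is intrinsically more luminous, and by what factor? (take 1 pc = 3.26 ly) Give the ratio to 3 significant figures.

Star P is more luminous, by a factor of 38.1.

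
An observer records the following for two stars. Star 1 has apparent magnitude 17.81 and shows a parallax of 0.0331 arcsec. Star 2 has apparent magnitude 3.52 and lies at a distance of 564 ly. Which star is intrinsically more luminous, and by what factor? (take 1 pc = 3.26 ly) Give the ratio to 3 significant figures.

Star 2 is more luminous, by a factor of 1.71×10^7.

Star 1: d = 1/p = 1/0.0331″ = 30.21 pc
Star 1: M = m − 5 log₁₀ d + 5 = 17.81 − 5·1.4802 + 5 = 15.409
Star 2: d = 564 ly / 3.26 = 173.0 pc
Star 2: M = m − 5 log₁₀ d + 5 = 3.52 − 5·2.2381 + 5 = -2.670
ΔM = M_1 − M_2 = 15.409 − (-2.670) = 18.079; smaller M is more luminous → Star 2.
L ratio = 10^(0.4 |ΔM|) = 10^7.232 = 1.705×10^7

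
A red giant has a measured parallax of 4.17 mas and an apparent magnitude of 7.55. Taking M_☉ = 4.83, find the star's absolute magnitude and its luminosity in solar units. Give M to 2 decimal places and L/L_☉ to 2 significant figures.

d = 1/p = 1000/4.17 mas = 239.8 pc
M = m − 5 log₁₀ d + 5 = 7.55 − 5·2.3799 + 5 = 0.651
M − M_☉ = 0.651 − 4.83 = -4.179
L/L_☉ = 10^(−0.4 × -4.179) = 46.96

M ≈ 0.65; L/L_☉ ≈ 47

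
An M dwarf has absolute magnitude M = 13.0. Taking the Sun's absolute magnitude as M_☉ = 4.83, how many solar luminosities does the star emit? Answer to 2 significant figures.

L/L_☉ ≈ 5.4×10^-4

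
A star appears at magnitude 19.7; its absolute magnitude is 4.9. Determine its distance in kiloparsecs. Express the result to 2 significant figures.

Distance modulus: m − M = 19.7 − (4.9) = 14.800
m − M = 5 log₁₀ d − 5
log₁₀ d = (m − M)/5 + 1 = 3.9600
d = 10^3.9600 = 9120 pc
= 9.120 kpc

d ≈ 9.1 kpc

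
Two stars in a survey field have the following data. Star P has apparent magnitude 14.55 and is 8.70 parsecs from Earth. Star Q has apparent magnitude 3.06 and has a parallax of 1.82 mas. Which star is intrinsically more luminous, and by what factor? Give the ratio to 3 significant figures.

Star P: M = m − 5 log₁₀ d + 5 = 14.55 − 5·0.9395 + 5 = 14.852
Star Q: p = 1.82 mas = 1.82×10^-3″ → d = 1/p = 549.5 pc
Star Q: M = m − 5 log₁₀ d + 5 = 3.06 − 5·2.7399 + 5 = -5.640
ΔM = M_P − M_Q = 14.852 − (-5.640) = 20.492; smaller M is more luminous → Star Q.
L ratio = 10^(0.4 |ΔM|) = 10^8.197 = 1.573×10^8

Star Q is more luminous, by a factor of 1.57×10^8.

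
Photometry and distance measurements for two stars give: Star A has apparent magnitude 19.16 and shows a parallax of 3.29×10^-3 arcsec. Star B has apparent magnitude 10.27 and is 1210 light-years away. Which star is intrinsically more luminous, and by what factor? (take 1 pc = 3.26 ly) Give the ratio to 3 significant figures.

Star B is more luminous, by a factor of 5360.

Star A: d = 1/p = 1/3.29×10^-3″ = 304.0 pc
Star A: M = m − 5 log₁₀ d + 5 = 19.16 − 5·2.4828 + 5 = 11.746
Star B: d = 1210 ly / 3.26 = 371.2 pc
Star B: M = m − 5 log₁₀ d + 5 = 10.27 − 5·2.5696 + 5 = 2.422
ΔM = M_A − M_B = 11.746 − (2.422) = 9.324; smaller M is more luminous → Star B.
L ratio = 10^(0.4 |ΔM|) = 10^3.730 = 5364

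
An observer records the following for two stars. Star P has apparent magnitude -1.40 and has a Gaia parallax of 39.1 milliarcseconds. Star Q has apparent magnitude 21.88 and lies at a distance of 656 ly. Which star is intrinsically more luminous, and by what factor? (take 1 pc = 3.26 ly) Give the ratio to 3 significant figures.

Star P: p = 39.1 mas = 0.0391″ → d = 1/p = 25.58 pc
Star P: M = m − 5 log₁₀ d + 5 = -1.40 − 5·1.4078 + 5 = -3.439
Star Q: d = 656 ly / 3.26 = 201.2 pc
Star Q: M = m − 5 log₁₀ d + 5 = 21.88 − 5·2.3037 + 5 = 15.362
ΔM = M_P − M_Q = -3.439 − (15.362) = -18.801; smaller M is more luminous → Star P.
L ratio = 10^(0.4 |ΔM|) = 10^7.520 = 3.313×10^7

Star P is more luminous, by a factor of 3.31×10^7.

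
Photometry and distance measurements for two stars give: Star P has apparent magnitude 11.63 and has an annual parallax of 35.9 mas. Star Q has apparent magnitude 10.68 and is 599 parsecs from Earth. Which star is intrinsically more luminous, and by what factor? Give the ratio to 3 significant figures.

Star Q is more luminous, by a factor of 1110.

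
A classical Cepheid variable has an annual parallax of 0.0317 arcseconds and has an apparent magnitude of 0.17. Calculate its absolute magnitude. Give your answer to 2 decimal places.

d = 1/p = 1/0.0317″ = 31.55 pc
5 log₁₀(d/10 pc) = 5 log₁₀(31.55) − 5 = 2.495
M = m − 5 log₁₀(d/10) = 0.17 − 2.495 = -2.325

M ≈ -2.32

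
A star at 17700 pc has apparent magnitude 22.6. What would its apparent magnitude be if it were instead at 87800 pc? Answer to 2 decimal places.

Flux ∝ 1/d², so Δm = 5 log₁₀(d₂/d₁) = 5 log₁₀(87800/17700) = 3.478
m₂ = m₁ + Δm = 22.6 + (3.478) = 26.078

m ≈ 26.08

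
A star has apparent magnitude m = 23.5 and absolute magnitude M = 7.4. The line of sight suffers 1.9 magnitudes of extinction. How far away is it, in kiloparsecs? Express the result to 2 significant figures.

d ≈ 6.9 kpc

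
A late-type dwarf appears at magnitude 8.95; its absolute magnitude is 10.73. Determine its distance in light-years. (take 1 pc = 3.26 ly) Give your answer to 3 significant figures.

μ = m − M = -1.780
m − M = 5 log₁₀ d − 5
log₁₀ d = (m − M)/5 + 1 = 0.6440
d = 10^0.6440 = 4.406 pc
= 14.36 ly

d ≈ 14.4 ly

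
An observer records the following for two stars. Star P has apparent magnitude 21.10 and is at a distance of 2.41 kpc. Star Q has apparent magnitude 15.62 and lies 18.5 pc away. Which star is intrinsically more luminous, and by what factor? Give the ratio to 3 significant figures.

Star P is more luminous, by a factor of 109.

Star P: d = 2.41 kpc = 2410 pc
Star P: M = m − 5 log₁₀ d + 5 = 21.10 − 5·3.3820 + 5 = 9.190
Star Q: M = m − 5 log₁₀ d + 5 = 15.62 − 5·1.2672 + 5 = 14.284
ΔM = M_P − M_Q = 9.190 − (14.284) = -5.094; smaller M is more luminous → Star P.
L ratio = 10^(0.4 |ΔM|) = 10^2.038 = 109.1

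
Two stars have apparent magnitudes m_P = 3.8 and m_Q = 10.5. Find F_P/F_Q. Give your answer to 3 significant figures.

F_P/F_Q ≈ 479

Δm = 3.8 − (10.5) = -6.7
Flux ratio = 10^(−0.4 Δm) = 10^(−0.4 × -6.7) = 10^2.680 = 478.6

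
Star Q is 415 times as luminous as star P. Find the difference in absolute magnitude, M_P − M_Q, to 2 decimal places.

M_P − M_Q ≈ 6.55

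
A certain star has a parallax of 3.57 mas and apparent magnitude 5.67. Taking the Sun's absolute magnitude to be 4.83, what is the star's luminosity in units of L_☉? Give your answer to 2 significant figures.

d = 1/p = 1000/3.57 mas = 280.1 pc
M = m − 5 log₁₀ d + 5 = 5.67 − 5·2.4473 + 5 = -1.567
M − M_☉ = -1.567 − 4.83 = -6.397
L/L_☉ = 10^(−0.4 × -6.397) = 362.0

L/L_☉ ≈ 360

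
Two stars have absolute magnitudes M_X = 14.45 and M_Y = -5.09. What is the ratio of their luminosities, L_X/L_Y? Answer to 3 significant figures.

ΔM = M_X − M_Y = 19.54
L_X/L_Y = 10^(−0.4 ΔM) = 10^-7.816 = 1.528×10^-8

L_X/L_Y ≈ 1.53×10^-8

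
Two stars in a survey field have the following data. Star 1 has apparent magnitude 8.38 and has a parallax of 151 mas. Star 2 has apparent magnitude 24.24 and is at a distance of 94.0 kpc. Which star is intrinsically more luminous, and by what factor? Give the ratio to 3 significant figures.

Star 2 is more luminous, by a factor of 91.2.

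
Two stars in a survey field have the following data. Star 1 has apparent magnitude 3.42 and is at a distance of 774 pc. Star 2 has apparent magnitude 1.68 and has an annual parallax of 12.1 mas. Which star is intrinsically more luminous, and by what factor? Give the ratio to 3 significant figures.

Star 1 is more luminous, by a factor of 17.7.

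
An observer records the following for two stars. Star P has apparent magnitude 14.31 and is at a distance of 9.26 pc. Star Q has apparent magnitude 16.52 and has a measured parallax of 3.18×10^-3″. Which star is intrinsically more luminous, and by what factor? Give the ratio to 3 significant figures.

Star Q is more luminous, by a factor of 151.

Star P: M = m − 5 log₁₀ d + 5 = 14.31 − 5·0.9666 + 5 = 14.477
Star Q: d = 1/p = 1/3.18×10^-3″ = 314.5 pc
Star Q: M = m − 5 log₁₀ d + 5 = 16.52 − 5·2.4976 + 5 = 9.032
ΔM = M_P − M_Q = 14.477 − (9.032) = 5.445; smaller M is more luminous → Star Q.
L ratio = 10^(0.4 |ΔM|) = 10^2.178 = 150.6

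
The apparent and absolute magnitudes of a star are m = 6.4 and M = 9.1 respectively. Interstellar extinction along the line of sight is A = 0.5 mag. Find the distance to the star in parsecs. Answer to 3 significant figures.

m − M = 5 log₁₀(d/10 pc) + A  ⇒  6.4 − (9.1) − 0.5 = 5 log₁₀(d/10)
-3.200 = 5 log₁₀(d/10)
log₁₀ d = (m − M − A)/5 + 1 = 0.3600
d = 10^0.3600 = 2.291 pc

d ≈ 2.29 pc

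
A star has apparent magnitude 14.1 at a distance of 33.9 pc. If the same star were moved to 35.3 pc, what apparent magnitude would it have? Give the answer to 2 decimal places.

Flux ∝ 1/d², so Δm = 5 log₁₀(d₂/d₁) = 5 log₁₀(35.3/33.9) = 0.088
m₂ = m₁ + Δm = 14.1 + (0.088) = 14.188

m ≈ 14.19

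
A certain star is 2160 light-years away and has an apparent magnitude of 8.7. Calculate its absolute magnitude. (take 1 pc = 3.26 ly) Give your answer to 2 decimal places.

M ≈ -0.41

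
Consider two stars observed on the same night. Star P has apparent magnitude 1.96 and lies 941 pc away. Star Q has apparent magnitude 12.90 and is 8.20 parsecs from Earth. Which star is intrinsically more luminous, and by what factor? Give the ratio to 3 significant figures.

Star P: M = m − 5 log₁₀ d + 5 = 1.96 − 5·2.9736 + 5 = -7.908
Star Q: M = m − 5 log₁₀ d + 5 = 12.90 − 5·0.9138 + 5 = 13.331
ΔM = M_P − M_Q = -7.908 − (13.331) = -21.239; smaller M is more luminous → Star P.
L ratio = 10^(0.4 |ΔM|) = 10^8.496 = 3.130×10^8

Star P is more luminous, by a factor of 3.13×10^8.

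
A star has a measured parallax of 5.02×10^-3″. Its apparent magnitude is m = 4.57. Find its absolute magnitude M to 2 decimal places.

M ≈ -1.93

d = 1/p = 1/5.02×10^-3″ = 199.2 pc
5 log₁₀(d/10 pc) = 5 log₁₀(199.2) − 5 = 6.496
M = m − 5 log₁₀(d/10) = 4.57 − 6.496 = -1.926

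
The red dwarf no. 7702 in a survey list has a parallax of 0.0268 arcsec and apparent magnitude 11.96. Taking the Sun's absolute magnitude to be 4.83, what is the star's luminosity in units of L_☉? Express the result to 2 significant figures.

L/L_☉ ≈ 0.020

d = 1/p = 1/0.0268″ = 37.31 pc
M = m − 5 log₁₀ d + 5 = 11.96 − 5·1.5719 + 5 = 9.101
M − M_☉ = 9.101 − 4.83 = 4.271
L/L_☉ = 10^(−0.4 × 4.271) = 0.01958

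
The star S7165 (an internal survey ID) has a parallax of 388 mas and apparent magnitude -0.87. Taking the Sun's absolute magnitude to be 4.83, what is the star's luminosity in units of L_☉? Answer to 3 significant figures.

d = 1/p = 1000/388 mas = 2.577 pc
M = m − 5 log₁₀ d + 5 = -0.87 − 5·0.4112 + 5 = 2.074
M − M_☉ = 2.074 − 4.83 = -2.756
L/L_☉ = 10^(−0.4 × -2.756) = 12.66

L/L_☉ ≈ 12.7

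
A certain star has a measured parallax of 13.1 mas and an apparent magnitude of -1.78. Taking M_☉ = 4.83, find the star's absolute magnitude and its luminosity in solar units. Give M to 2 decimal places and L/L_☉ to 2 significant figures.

M ≈ -6.19; L/L_☉ ≈ 26000

d = 1/p = 1000/13.1 mas = 76.34 pc
M = m − 5 log₁₀ d + 5 = -1.78 − 5·1.8827 + 5 = -6.194
M − M_☉ = -6.194 − 4.83 = -11.024
L/L_☉ = 10^(−0.4 × -11.024) = 25670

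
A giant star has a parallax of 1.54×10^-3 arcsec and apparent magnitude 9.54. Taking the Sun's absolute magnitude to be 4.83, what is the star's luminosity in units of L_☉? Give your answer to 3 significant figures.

L/L_☉ ≈ 55.1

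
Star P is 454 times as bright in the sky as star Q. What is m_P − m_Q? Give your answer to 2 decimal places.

m_P − m_Q ≈ -6.64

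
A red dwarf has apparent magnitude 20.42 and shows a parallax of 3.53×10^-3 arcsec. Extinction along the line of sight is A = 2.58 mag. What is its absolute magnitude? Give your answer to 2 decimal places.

M ≈ 10.58

d = 1/p = 1/3.53×10^-3″ = 283.3 pc
5 log₁₀(d/10 pc) = 5 log₁₀(283.3) − 5 = 7.261
M = m − 5 log₁₀(d/10) − A = 20.42 − 7.261 − 2.58 = 10.579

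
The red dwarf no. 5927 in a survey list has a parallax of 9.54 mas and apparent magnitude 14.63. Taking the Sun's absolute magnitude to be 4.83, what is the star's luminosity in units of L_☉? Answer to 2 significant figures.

d = 1/p = 1000/9.54 mas = 104.8 pc
M = m − 5 log₁₀ d + 5 = 14.63 − 5·2.0205 + 5 = 9.528
M − M_☉ = 9.528 − 4.83 = 4.698
L/L_☉ = 10^(−0.4 × 4.698) = 0.01321

L/L_☉ ≈ 0.013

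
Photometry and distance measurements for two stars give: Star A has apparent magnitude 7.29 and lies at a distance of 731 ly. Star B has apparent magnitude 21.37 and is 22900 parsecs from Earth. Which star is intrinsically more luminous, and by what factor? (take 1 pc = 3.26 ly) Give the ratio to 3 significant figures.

Star A: d = 731 ly / 3.26 = 224.2 pc
Star A: M = m − 5 log₁₀ d + 5 = 7.29 − 5·2.3507 + 5 = 0.537
Star B: M = m − 5 log₁₀ d + 5 = 21.37 − 5·4.3598 + 5 = 4.571
ΔM = M_A − M_B = 0.537 − (4.571) = -4.034; smaller M is more luminous → Star A.
L ratio = 10^(0.4 |ΔM|) = 10^1.614 = 41.09

Star A is more luminous, by a factor of 41.1.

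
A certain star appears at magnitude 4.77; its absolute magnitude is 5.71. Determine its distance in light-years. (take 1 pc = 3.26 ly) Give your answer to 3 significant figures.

Distance modulus: m − M = 4.77 − (5.71) = -0.940
m − M = 5 log₁₀ d − 5
log₁₀ d = (m − M)/5 + 1 = 0.8120
d = 10^0.8120 = 6.486 pc
= 21.15 ly

d ≈ 21.1 ly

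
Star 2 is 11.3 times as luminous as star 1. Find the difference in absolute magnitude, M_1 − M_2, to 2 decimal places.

Pogson: ΔM = −2.5 log₁₀(ratio) = −2.5 log₁₀(11.3) = −2.5 × 1.0531 = -2.633
Star 2 is brighter so has the smaller magnitude: M_1 − M_2 is positive.

M_1 − M_2 ≈ 2.63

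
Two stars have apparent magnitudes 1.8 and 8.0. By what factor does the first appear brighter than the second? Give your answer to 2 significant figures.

Magnitude difference = -6.2
Flux ratio = 10^(−0.4 Δm) = 10^(−0.4 × -6.2) = 10^2.480 = 302.0

300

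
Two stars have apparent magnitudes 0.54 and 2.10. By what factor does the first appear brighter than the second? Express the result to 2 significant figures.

4.2

Magnitude difference = -1.56
Flux ratio = 10^(−0.4 Δm) = 10^(−0.4 × -1.56) = 10^0.624 = 4.207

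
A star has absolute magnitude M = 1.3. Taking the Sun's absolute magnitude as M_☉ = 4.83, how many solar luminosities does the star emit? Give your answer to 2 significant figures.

L/L_☉ ≈ 26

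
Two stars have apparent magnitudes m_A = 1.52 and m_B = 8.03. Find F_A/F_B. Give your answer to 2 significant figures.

Δm = 1.52 − (8.03) = -6.51
Flux ratio = 10^(−0.4 Δm) = 10^(−0.4 × -6.51) = 10^2.604 = 401.8

F_A/F_B ≈ 400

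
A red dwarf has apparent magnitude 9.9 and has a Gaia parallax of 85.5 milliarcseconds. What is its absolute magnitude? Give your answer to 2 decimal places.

p = 85.5 mas = 0.0855″ → d = 1/p = 11.70 pc
5 log₁₀(d/10 pc) = 5 log₁₀(11.70) − 5 = 0.340
M = m − 5 log₁₀(d/10) = 9.9 − 0.340 = 9.560

M ≈ 9.56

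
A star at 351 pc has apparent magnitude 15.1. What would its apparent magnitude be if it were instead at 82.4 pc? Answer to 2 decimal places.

Flux ∝ 1/d², so Δm = 5 log₁₀(d₂/d₁) = 5 log₁₀(82.4/351) = -3.147
m₂ = m₁ + Δm = 15.1 + (-3.147) = 11.953

m ≈ 11.95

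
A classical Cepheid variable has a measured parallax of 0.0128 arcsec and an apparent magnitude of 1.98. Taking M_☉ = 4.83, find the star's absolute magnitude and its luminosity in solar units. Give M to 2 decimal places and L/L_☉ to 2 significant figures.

M ≈ -2.48; L/L_☉ ≈ 840

d = 1/p = 1/0.0128″ = 78.12 pc
M = m − 5 log₁₀ d + 5 = 1.98 − 5·1.8928 + 5 = -2.484
M − M_☉ = -2.484 − 4.83 = -7.314
L/L_☉ = 10^(−0.4 × -7.314) = 842.5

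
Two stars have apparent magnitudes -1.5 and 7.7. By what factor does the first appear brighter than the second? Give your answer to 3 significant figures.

Magnitude difference = -9.2
Flux ratio = 10^(−0.4 Δm) = 10^(−0.4 × -9.2) = 10^3.680 = 4786

4790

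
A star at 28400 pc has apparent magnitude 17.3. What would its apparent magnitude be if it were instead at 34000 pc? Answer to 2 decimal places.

m ≈ 17.69

Flux ∝ 1/d², so Δm = 5 log₁₀(d₂/d₁) = 5 log₁₀(34000/28400) = 0.391
m₂ = m₁ + Δm = 17.3 + (0.391) = 17.691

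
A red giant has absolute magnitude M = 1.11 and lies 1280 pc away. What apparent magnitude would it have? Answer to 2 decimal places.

m ≈ 11.65

m = M + 5 log₁₀ d − 5 = 1.11 + 5·3.1072 − 5 = 11.646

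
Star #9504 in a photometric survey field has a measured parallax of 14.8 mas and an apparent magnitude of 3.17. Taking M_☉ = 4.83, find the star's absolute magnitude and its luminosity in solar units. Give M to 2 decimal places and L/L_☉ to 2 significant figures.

M ≈ -0.98; L/L_☉ ≈ 210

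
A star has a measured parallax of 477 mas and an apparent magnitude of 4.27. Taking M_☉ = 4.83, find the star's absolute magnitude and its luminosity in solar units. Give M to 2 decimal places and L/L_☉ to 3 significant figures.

M ≈ 7.66; L/L_☉ ≈ 0.0736

d = 1/p = 1000/477 mas = 2.096 pc
M = m − 5 log₁₀ d + 5 = 4.27 − 5·0.3215 + 5 = 7.663
M − M_☉ = 7.663 − 4.83 = 2.833
L/L_☉ = 10^(−0.4 × 2.833) = 0.07361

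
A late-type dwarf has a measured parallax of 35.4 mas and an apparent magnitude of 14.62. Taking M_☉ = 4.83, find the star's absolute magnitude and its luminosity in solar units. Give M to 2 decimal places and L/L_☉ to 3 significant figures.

M ≈ 12.37; L/L_☉ ≈ 9.68×10^-4

d = 1/p = 1000/35.4 mas = 28.25 pc
M = m − 5 log₁₀ d + 5 = 14.62 − 5·1.4510 + 5 = 12.365
M − M_☉ = 12.365 − 4.83 = 7.535
L/L_☉ = 10^(−0.4 × 7.535) = 9.683×10^-4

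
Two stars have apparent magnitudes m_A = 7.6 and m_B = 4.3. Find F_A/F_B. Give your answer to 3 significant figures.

Δm = 7.6 − (4.3) = 3.3
Flux ratio = 10^(−0.4 Δm) = 10^(−0.4 × 3.3) = 10^-1.320 = 0.04786

F_A/F_B ≈ 0.0479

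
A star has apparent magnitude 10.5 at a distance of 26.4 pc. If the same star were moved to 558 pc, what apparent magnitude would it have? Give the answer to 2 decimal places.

Flux ∝ 1/d², so Δm = 5 log₁₀(d₂/d₁) = 5 log₁₀(558/26.4) = 6.625
m₂ = m₁ + Δm = 10.5 + (6.625) = 17.125

m ≈ 17.13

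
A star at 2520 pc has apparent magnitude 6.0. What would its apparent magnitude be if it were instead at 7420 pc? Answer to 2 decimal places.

m ≈ 8.35

Flux ∝ 1/d², so Δm = 5 log₁₀(d₂/d₁) = 5 log₁₀(7420/2520) = 2.345
m₂ = m₁ + Δm = 6.0 + (2.345) = 8.345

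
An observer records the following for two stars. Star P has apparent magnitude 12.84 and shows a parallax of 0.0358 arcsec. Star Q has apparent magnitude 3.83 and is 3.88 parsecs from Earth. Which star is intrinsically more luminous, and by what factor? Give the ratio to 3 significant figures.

Star P: d = 1/p = 1/0.0358″ = 27.93 pc
Star P: M = m − 5 log₁₀ d + 5 = 12.84 − 5·1.4461 + 5 = 10.609
Star Q: M = m − 5 log₁₀ d + 5 = 3.83 − 5·0.5888 + 5 = 5.886
ΔM = M_P − M_Q = 10.609 − (5.886) = 4.724; smaller M is more luminous → Star Q.
L ratio = 10^(0.4 |ΔM|) = 10^1.889 = 77.52

Star Q is more luminous, by a factor of 77.5.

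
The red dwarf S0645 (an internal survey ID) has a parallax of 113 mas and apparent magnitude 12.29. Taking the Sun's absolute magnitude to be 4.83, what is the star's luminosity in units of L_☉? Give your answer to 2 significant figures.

L/L_☉ ≈ 8.1×10^-4

d = 1/p = 1000/113 mas = 8.850 pc
M = m − 5 log₁₀ d + 5 = 12.29 − 5·0.9469 + 5 = 12.555
M − M_☉ = 12.555 − 4.83 = 7.725
L/L_☉ = 10^(−0.4 × 7.725) = 8.125×10^-4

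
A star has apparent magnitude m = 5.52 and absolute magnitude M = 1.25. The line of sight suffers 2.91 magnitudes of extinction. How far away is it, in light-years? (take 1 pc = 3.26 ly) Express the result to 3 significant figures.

m − M = 5 log₁₀(d/10 pc) + A  ⇒  5.52 − (1.25) − 2.91 = 5 log₁₀(d/10)
1.360 = 5 log₁₀(d/10)
log₁₀ d = (m − M − A)/5 + 1 = 1.2720
d = 10^1.2720 = 18.71 pc
= 60.98 ly

d ≈ 61.0 ly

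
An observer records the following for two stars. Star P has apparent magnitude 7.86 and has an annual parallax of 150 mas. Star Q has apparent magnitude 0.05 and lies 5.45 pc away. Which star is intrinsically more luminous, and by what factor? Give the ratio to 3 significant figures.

Star Q is more luminous, by a factor of 889.

Star P: p = 150 mas = 0.150″ → d = 1/p = 6.667 pc
Star P: M = m − 5 log₁₀ d + 5 = 7.86 − 5·0.8239 + 5 = 8.740
Star Q: M = m − 5 log₁₀ d + 5 = 0.05 − 5·0.7364 + 5 = 1.368
ΔM = M_P − M_Q = 8.740 − (1.368) = 7.372; smaller M is more luminous → Star Q.
L ratio = 10^(0.4 |ΔM|) = 10^2.949 = 889.2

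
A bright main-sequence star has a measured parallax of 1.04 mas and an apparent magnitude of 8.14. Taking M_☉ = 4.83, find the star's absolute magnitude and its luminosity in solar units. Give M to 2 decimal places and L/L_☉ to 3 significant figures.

d = 1/p = 1000/1.04 mas = 961.5 pc
M = m − 5 log₁₀ d + 5 = 8.14 − 5·2.9830 + 5 = -1.775
M − M_☉ = -1.775 − 4.83 = -6.605
L/L_☉ = 10^(−0.4 × -6.605) = 438.5

M ≈ -1.77; L/L_☉ ≈ 438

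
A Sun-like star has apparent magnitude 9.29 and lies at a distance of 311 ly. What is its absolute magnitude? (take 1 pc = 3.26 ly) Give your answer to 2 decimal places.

M ≈ 4.39

d = 311 ly / 3.26 = 95.40 pc
5 log₁₀(d/10 pc) = 5 log₁₀(95.40) − 5 = 4.898
M = m − 5 log₁₀(d/10) = 9.29 − 4.898 = 4.392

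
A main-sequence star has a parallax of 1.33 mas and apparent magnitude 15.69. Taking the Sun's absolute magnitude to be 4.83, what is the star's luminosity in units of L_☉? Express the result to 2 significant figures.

d = 1/p = 1000/1.33 mas = 751.9 pc
M = m − 5 log₁₀ d + 5 = 15.69 − 5·2.8761 + 5 = 6.309
M − M_☉ = 6.309 − 4.83 = 1.479
L/L_☉ = 10^(−0.4 × 1.479) = 0.2560

L/L_☉ ≈ 0.26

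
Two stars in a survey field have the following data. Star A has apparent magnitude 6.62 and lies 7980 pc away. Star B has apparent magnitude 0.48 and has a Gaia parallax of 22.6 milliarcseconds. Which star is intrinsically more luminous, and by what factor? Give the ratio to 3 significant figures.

Star A is more luminous, by a factor of 114.

Star A: M = m − 5 log₁₀ d + 5 = 6.62 − 5·3.9020 + 5 = -7.890
Star B: p = 22.6 mas = 0.0226″ → d = 1/p = 44.25 pc
Star B: M = m − 5 log₁₀ d + 5 = 0.48 − 5·1.6459 + 5 = -2.749
ΔM = M_A − M_B = -7.890 − (-2.749) = -5.141; smaller M is more luminous → Star A.
L ratio = 10^(0.4 |ΔM|) = 10^2.056 = 113.8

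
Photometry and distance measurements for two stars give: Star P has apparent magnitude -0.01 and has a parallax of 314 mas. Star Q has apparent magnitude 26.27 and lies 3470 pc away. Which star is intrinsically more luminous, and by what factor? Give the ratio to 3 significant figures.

Star P: p = 314 mas = 0.314″ → d = 1/p = 3.185 pc
Star P: M = m − 5 log₁₀ d + 5 = -0.01 − 5·0.5031 + 5 = 2.475
Star Q: M = m − 5 log₁₀ d + 5 = 26.27 − 5·3.5403 + 5 = 13.568
ΔM = M_P − M_Q = 2.475 − (13.568) = -11.094; smaller M is more luminous → Star P.
L ratio = 10^(0.4 |ΔM|) = 10^4.437 = 27380

Star P is more luminous, by a factor of 27400.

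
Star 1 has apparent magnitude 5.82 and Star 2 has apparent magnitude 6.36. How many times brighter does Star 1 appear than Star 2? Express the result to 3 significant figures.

1.64

Δm = 5.82 − (6.36) = -0.54
Flux ratio = 10^(−0.4 Δm) = 10^(−0.4 × -0.54) = 10^0.216 = 1.644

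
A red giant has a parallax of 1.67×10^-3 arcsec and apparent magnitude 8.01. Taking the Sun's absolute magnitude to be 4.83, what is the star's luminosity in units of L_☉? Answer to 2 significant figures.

L/L_☉ ≈ 190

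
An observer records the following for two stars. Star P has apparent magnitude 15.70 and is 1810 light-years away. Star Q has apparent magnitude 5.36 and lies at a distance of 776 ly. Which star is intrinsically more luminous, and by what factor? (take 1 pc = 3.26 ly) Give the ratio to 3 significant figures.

Star P: d = 1810 ly / 3.26 = 555.2 pc
Star P: M = m − 5 log₁₀ d + 5 = 15.70 − 5·2.7445 + 5 = 6.978
Star Q: d = 776 ly / 3.26 = 238.0 pc
Star Q: M = m − 5 log₁₀ d + 5 = 5.36 − 5·2.3766 + 5 = -1.523
ΔM = M_P − M_Q = 6.978 − (-1.523) = 8.501; smaller M is more luminous → Star Q.
L ratio = 10^(0.4 |ΔM|) = 10^3.400 = 2514

Star Q is more luminous, by a factor of 2510.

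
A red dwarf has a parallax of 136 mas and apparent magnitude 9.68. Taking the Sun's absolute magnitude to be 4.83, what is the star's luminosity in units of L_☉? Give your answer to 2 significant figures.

L/L_☉ ≈ 6.2×10^-3

d = 1/p = 1000/136 mas = 7.353 pc
M = m − 5 log₁₀ d + 5 = 9.68 − 5·0.8665 + 5 = 10.348
M − M_☉ = 10.348 − 4.83 = 5.518
L/L_☉ = 10^(−0.4 × 5.518) = 6.208×10^-3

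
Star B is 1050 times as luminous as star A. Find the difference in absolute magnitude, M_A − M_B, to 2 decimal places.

Pogson: ΔM = −2.5 log₁₀(ratio) = −2.5 log₁₀(1050) = −2.5 × 3.0212 = -7.553
Star B is brighter so has the smaller magnitude: M_A − M_B is positive.

M_A − M_B ≈ 7.55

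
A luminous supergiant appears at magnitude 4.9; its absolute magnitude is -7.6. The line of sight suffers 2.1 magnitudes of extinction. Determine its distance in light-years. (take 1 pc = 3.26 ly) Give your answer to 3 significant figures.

m − M = 5 log₁₀(d/10 pc) + A  ⇒  4.9 − (-7.6) − 2.1 = 5 log₁₀(d/10)
10.400 = 5 log₁₀(d/10)
log₁₀ d = (m − M − A)/5 + 1 = 3.0800
d = 10^3.0800 = 1202 pc
= 3919 ly

d ≈ 3920 ly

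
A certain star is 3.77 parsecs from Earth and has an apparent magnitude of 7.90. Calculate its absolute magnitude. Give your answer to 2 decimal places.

M ≈ 10.02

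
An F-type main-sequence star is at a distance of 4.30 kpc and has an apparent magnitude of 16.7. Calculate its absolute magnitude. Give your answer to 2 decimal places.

M ≈ 3.53

d = 4.30 kpc = 4300 pc
5 log₁₀(d/10 pc) = 5 log₁₀(4300) − 5 = 13.167
M = m − 5 log₁₀(d/10) = 16.7 − 13.167 = 3.533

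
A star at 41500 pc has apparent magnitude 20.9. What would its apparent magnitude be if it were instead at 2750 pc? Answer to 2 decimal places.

m ≈ 15.01

Flux ∝ 1/d², so Δm = 5 log₁₀(d₂/d₁) = 5 log₁₀(2750/41500) = -5.894
m₂ = m₁ + Δm = 20.9 + (-5.894) = 15.006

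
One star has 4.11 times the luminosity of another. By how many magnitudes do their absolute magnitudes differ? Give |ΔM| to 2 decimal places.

|ΔM| ≈ 1.53

Pogson: ΔM = −2.5 log₁₀(ratio) = −2.5 log₁₀(4.11) = −2.5 × 0.6138 = -1.535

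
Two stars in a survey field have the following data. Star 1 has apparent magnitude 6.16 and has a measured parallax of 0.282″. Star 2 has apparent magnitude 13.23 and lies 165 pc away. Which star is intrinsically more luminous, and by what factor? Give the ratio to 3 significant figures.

Star 2 is more luminous, by a factor of 3.22.

Star 1: d = 1/p = 1/0.282″ = 3.546 pc
Star 1: M = m − 5 log₁₀ d + 5 = 6.16 − 5·0.5498 + 5 = 8.411
Star 2: M = m − 5 log₁₀ d + 5 = 13.23 − 5·2.2175 + 5 = 7.143
ΔM = M_1 − M_2 = 8.411 − (7.143) = 1.269; smaller M is more luminous → Star 2.
L ratio = 10^(0.4 |ΔM|) = 10^0.507 = 3.217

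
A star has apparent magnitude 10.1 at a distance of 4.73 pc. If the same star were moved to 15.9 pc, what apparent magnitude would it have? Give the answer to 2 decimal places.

m ≈ 12.73

Flux ∝ 1/d², so Δm = 5 log₁₀(d₂/d₁) = 5 log₁₀(15.9/4.73) = 2.633
m₂ = m₁ + Δm = 10.1 + (2.633) = 12.733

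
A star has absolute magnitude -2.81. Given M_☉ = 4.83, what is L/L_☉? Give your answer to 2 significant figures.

L/L_☉ ≈ 1100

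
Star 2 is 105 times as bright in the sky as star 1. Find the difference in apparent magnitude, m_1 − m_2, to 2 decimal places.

Pogson: Δm = −2.5 log₁₀(ratio) = −2.5 log₁₀(105) = −2.5 × 2.0212 = -5.053
Star 2 is brighter so has the smaller magnitude: m_1 − m_2 is positive.

m_1 − m_2 ≈ 5.05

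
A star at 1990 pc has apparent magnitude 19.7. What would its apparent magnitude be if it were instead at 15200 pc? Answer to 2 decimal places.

m ≈ 24.11

Flux ∝ 1/d², so Δm = 5 log₁₀(d₂/d₁) = 5 log₁₀(15200/1990) = 4.415
m₂ = m₁ + Δm = 19.7 + (4.415) = 24.115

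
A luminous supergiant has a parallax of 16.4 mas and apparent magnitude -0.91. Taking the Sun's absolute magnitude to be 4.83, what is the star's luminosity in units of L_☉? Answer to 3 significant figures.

d = 1/p = 1000/16.4 mas = 60.98 pc
M = m − 5 log₁₀ d + 5 = -0.91 − 5·1.7852 + 5 = -4.836
M − M_☉ = -4.836 − 4.83 = -9.666
L/L_☉ = 10^(−0.4 × -9.666) = 7350

L/L_☉ ≈ 7350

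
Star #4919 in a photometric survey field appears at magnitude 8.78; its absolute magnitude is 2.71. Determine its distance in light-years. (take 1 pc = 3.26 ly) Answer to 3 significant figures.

d ≈ 534 ly

μ = m − M = 6.070
m − M = 5 log₁₀ d − 5
log₁₀ d = (m − M)/5 + 1 = 2.2140
d = 10^2.2140 = 163.7 pc
= 533.6 ly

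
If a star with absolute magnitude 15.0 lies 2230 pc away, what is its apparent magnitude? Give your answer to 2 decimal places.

m ≈ 26.74

m = M + 5 log₁₀ d − 5 = 15.0 + 5·3.3483 − 5 = 26.742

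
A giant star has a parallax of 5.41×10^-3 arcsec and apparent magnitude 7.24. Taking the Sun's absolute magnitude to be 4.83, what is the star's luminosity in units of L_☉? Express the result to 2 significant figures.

d = 1/p = 1/5.41×10^-3″ = 184.8 pc
M = m − 5 log₁₀ d + 5 = 7.24 − 5·2.2668 + 5 = 0.906
M − M_☉ = 0.906 − 4.83 = -3.924
L/L_☉ = 10^(−0.4 × -3.924) = 37.12

L/L_☉ ≈ 37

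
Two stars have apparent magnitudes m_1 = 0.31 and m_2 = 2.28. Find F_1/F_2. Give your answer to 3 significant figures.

Magnitude difference = -1.97
Flux ratio = 10^(−0.4 Δm) = 10^(−0.4 × -1.97) = 10^0.788 = 6.138

F_1/F_2 ≈ 6.14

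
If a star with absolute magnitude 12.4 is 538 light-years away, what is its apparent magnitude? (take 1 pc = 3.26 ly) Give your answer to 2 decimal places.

d = 538 ly / 3.26 = 165.0 pc
m = M + 5 log₁₀ d − 5 = 12.4 + 5·2.2176 − 5 = 18.488

m ≈ 18.49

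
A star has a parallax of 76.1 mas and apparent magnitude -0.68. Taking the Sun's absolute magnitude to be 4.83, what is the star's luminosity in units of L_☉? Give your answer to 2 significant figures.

d = 1/p = 1000/76.1 mas = 13.14 pc
M = m − 5 log₁₀ d + 5 = -0.68 − 5·1.1186 + 5 = -1.273
M − M_☉ = -1.273 − 4.83 = -6.103
L/L_☉ = 10^(−0.4 × -6.103) = 276.2

L/L_☉ ≈ 280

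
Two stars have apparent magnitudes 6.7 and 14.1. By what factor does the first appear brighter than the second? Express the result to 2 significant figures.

Magnitude difference = -7.4
Flux ratio = 10^(−0.4 Δm) = 10^(−0.4 × -7.4) = 10^2.960 = 912.0

910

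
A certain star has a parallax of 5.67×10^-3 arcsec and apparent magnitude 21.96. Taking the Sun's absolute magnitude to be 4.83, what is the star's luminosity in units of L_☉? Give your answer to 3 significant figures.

d = 1/p = 1/5.67×10^-3″ = 176.4 pc
M = m − 5 log₁₀ d + 5 = 21.96 − 5·2.2464 + 5 = 15.728
M − M_☉ = 15.728 − 4.83 = 10.898
L/L_☉ = 10^(−0.4 × 10.898) = 4.374×10^-5

L/L_☉ ≈ 4.37×10^-5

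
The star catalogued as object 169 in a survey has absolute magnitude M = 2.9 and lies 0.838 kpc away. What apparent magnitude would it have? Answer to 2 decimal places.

m ≈ 12.52

d = 0.838 kpc = 838.0 pc
m = M + 5 log₁₀ d − 5 = 2.9 + 5·2.9232 − 5 = 12.516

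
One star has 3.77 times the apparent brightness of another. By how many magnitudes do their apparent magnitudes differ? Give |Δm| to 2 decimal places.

|Δm| ≈ 1.44

Pogson: Δm = −2.5 log₁₀(ratio) = −2.5 log₁₀(3.77) = −2.5 × 0.5763 = -1.441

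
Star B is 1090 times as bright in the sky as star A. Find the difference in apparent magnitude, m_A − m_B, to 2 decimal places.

Pogson: Δm = −2.5 log₁₀(ratio) = −2.5 log₁₀(1090) = −2.5 × 3.0374 = -7.594
Star B is brighter so has the smaller magnitude: m_A − m_B is positive.

m_A − m_B ≈ 7.59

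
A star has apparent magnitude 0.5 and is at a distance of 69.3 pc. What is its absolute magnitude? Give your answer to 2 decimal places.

M ≈ -3.70

5 log₁₀(d/10 pc) = 5 log₁₀(69.30) − 5 = 4.204
M = m − 5 log₁₀(d/10) = 0.5 − 4.204 = -3.704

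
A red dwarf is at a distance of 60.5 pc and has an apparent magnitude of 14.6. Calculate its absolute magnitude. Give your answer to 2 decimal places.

5 log₁₀(d/10 pc) = 5 log₁₀(60.50) − 5 = 3.909
M = m − 5 log₁₀(d/10) = 14.6 − 3.909 = 10.691

M ≈ 10.69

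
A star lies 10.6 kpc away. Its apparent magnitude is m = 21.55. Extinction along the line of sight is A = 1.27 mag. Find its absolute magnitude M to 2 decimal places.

M ≈ 5.15

d = 10.6 kpc = 10600 pc
5 log₁₀(d/10 pc) = 5 log₁₀(10600) − 5 = 15.127
M = m − 5 log₁₀(d/10) − A = 21.55 − 15.127 − 1.27 = 5.153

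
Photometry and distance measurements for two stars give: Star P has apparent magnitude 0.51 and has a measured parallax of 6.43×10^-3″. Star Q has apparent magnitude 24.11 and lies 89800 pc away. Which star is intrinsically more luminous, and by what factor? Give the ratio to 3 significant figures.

Star P is more luminous, by a factor of 8260.

Star P: d = 1/p = 1/6.43×10^-3″ = 155.5 pc
Star P: M = m − 5 log₁₀ d + 5 = 0.51 − 5·2.1918 + 5 = -5.449
Star Q: M = m − 5 log₁₀ d + 5 = 24.11 − 5·4.9533 + 5 = 4.344
ΔM = M_P − M_Q = -5.449 − (4.344) = -9.793; smaller M is more luminous → Star P.
L ratio = 10^(0.4 |ΔM|) = 10^3.917 = 8261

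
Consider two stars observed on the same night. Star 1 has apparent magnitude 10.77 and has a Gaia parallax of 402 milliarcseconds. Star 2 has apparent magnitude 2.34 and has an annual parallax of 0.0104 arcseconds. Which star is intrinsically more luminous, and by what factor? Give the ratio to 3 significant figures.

Star 1: p = 402 mas = 0.402″ → d = 1/p = 2.488 pc
Star 1: M = m − 5 log₁₀ d + 5 = 10.77 − 5·0.3958 + 5 = 13.791
Star 2: d = 1/p = 1/0.0104″ = 96.15 pc
Star 2: M = m − 5 log₁₀ d + 5 = 2.34 − 5·1.9830 + 5 = -2.575
ΔM = M_1 − M_2 = 13.791 − (-2.575) = 16.366; smaller M is more luminous → Star 2.
L ratio = 10^(0.4 |ΔM|) = 10^6.546 = 3.519×10^6

Star 2 is more luminous, by a factor of 3.52×10^6.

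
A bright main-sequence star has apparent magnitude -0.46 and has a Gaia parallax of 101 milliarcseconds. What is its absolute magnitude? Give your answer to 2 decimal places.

M ≈ -0.44

p = 101 mas = 0.101″ → d = 1/p = 9.901 pc
5 log₁₀(d/10 pc) = 5 log₁₀(9.901) − 5 = -0.022
M = m − 5 log₁₀(d/10) = -0.46 + 0.022 = -0.438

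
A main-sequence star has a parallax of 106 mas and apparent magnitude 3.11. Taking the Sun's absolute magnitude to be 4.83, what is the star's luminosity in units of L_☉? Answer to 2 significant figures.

d = 1/p = 1000/106 mas = 9.434 pc
M = m − 5 log₁₀ d + 5 = 3.11 − 5·0.9747 + 5 = 3.237
M − M_☉ = 3.237 − 4.83 = -1.593
L/L_☉ = 10^(−0.4 × -1.593) = 4.339

L/L_☉ ≈ 4.3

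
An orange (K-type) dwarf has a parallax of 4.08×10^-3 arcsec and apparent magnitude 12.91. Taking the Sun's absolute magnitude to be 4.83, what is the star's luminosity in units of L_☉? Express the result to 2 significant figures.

d = 1/p = 1/4.08×10^-3″ = 245.1 pc
M = m − 5 log₁₀ d + 5 = 12.91 − 5·2.3893 + 5 = 5.963
M − M_☉ = 5.963 − 4.83 = 1.133
L/L_☉ = 10^(−0.4 × 1.133) = 0.3521

L/L_☉ ≈ 0.35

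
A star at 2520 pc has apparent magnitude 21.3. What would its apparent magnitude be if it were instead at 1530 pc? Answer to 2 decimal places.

m ≈ 20.22

Flux ∝ 1/d², so Δm = 5 log₁₀(d₂/d₁) = 5 log₁₀(1530/2520) = -1.084
m₂ = m₁ + Δm = 21.3 + (-1.084) = 20.216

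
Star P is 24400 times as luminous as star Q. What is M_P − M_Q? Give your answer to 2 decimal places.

Pogson: ΔM = −2.5 log₁₀(ratio) = −2.5 log₁₀(24400) = −2.5 × 4.3874 = -10.968
Star P is brighter, so it has the smaller magnitude: the difference is negative.

M_P − M_Q ≈ -10.97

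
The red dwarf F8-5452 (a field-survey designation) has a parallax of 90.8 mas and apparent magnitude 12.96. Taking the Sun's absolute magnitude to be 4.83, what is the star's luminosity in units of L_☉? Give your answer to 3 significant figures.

L/L_☉ ≈ 6.79×10^-4

d = 1/p = 1000/90.8 mas = 11.01 pc
M = m − 5 log₁₀ d + 5 = 12.96 − 5·1.0419 + 5 = 12.750
M − M_☉ = 12.750 − 4.83 = 7.920
L/L_☉ = 10^(−0.4 × 7.920) = 6.789×10^-4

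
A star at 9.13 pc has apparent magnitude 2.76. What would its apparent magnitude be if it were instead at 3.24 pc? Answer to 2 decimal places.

m ≈ 0.51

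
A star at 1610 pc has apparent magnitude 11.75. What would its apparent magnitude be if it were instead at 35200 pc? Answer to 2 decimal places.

Flux ∝ 1/d², so Δm = 5 log₁₀(d₂/d₁) = 5 log₁₀(35200/1610) = 6.699
m₂ = m₁ + Δm = 11.75 + (6.699) = 18.449

m ≈ 18.45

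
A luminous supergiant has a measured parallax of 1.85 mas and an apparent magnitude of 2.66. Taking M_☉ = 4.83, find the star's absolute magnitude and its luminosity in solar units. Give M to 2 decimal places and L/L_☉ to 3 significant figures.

d = 1/p = 1000/1.85 mas = 540.5 pc
M = m − 5 log₁₀ d + 5 = 2.66 − 5·2.7328 + 5 = -6.004
M − M_☉ = -6.004 − 4.83 = -10.834
L/L_☉ = 10^(−0.4 × -10.834) = 21560

M ≈ -6.00; L/L_☉ ≈ 21600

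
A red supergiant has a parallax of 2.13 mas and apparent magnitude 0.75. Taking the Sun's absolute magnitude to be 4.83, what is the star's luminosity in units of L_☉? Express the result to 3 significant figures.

L/L_☉ ≈ 94500

d = 1/p = 1000/2.13 mas = 469.5 pc
M = m − 5 log₁₀ d + 5 = 0.75 − 5·2.6716 + 5 = -7.608
M − M_☉ = -7.608 − 4.83 = -12.438
L/L_☉ = 10^(−0.4 × -12.438) = 94460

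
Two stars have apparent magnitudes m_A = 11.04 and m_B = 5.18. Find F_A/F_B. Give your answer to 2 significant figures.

F_A/F_B ≈ 4.5×10^-3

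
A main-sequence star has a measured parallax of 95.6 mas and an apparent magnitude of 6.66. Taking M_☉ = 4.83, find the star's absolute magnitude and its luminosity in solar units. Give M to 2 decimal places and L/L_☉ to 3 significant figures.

M ≈ 6.56; L/L_☉ ≈ 0.203

d = 1/p = 1000/95.6 mas = 10.46 pc
M = m − 5 log₁₀ d + 5 = 6.66 − 5·1.0195 + 5 = 6.562
M − M_☉ = 6.562 − 4.83 = 1.732
L/L_☉ = 10^(−0.4 × 1.732) = 0.2028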